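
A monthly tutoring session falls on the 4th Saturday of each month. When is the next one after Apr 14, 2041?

Apr 27, 2041

Apr 2041 starts on a Monday; its first Saturday is the 6th, so the 4th Saturday is the 27th — Apr 27, 2041.
Apr 27, 2041 is after Apr 14, 2041, so that is the next one.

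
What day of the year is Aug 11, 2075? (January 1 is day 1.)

Days in months before Aug: 31 + 28 + 31 + 30 + 31 + 30 + 31 = 212.
Plus 11 days into Aug → day 223.

223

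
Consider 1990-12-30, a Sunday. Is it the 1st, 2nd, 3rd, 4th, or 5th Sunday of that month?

5th

Day 30 falls in week ⌈30/7⌉ of the month.
Days 1–7 hold the 1st Sunday, 8–14 the 2nd, 15–21 the 3rd, 22–28 the 4th, 29–31 the 5th.
30 is in the range for the 5th.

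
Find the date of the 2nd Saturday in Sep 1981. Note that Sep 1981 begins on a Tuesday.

Sep 1981 begins on a Tuesday, so the first Saturday is Sep 5 (4 days later).
The 2nd Saturday is 1 weeks later: 5 + 7 = 12.

Sep 12, 1981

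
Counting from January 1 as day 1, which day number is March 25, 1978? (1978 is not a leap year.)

Days in months before March: 31 + 28 = 59.
Plus 25 days into March → day 84.

84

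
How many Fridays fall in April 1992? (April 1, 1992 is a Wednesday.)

4

April 1, 1992 is a Wednesday; the first Friday on or after it is April 3, 1992 (2 days later).
From April 3, 1992 to April 30, 1992 is 30 − 3 = 27 days.
27 ÷ 7 = 3 full weeks with remainder 6, so 3 more Fridays after the first → 4.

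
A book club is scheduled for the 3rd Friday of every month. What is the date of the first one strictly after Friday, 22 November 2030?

November 2030 starts on a Friday; its first Friday is the 1st, so the 3rd Friday is the 15th — 15 November 2030.
That is not after 22 November 2030, so look at December 2030.
December 2030 starts on a Sunday; its first Friday is the 6th, so the 3rd Friday is the 20th — 20 December 2030.

20 December 2030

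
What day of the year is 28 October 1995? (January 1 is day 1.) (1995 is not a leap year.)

Days in months before October: 31 + 28 + 31 + 30 + 31 + 30 + 31 + 31 + 30 = 273.
Plus 28 days into October → day 301.

301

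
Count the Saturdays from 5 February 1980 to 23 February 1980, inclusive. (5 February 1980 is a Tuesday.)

3

5 February 1980 is a Tuesday; the first Saturday on or after it is 9 February 1980 (4 days later).
From 9 February 1980 to 23 February 1980 is 23 − 9 = 14 days.
14 ÷ 7 = 2 full weeks with remainder 0, so 2 more Saturdays after the first → 3.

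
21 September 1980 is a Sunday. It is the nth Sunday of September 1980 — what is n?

Day 21 falls in week ⌈21/7⌉ of the month.
Days 1–7 hold the 1st Sunday, 8–14 the 2nd, 15–21 the 3rd, 22–28 the 4th, 29–31 the 5th.
21 is in the range for the 3rd.

3rd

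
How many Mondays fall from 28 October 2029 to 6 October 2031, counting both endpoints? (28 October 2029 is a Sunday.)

102

28 October 2029 is a Sunday; the first Monday on or after it is 29 October 2029 (1 day later).
From 29 October 2029 to 6 October 2031: 63 + 365 + 279 = 707 days (rest of 2029, 2030, to 6 October 2031 in 2031).
707 ÷ 7 = 101 full weeks with remainder 0, so 101 more Mondays after the first → 102.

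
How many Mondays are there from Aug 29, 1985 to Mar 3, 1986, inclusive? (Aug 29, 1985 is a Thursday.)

Aug 29, 1985 is a Thursday; the first Monday on or after it is Sep 2, 1985 (4 days later).
From Sep 2, 1985 to Mar 3, 1986: 28 + 31 + 30 + 31 + 31 + 28 + 3 = 182 days (rest of Sep, Oct, Nov, Dec, Jan, Feb, Mar).
182 ÷ 7 = 26 full weeks with remainder 0, so 26 more Mondays after the first → 27.

27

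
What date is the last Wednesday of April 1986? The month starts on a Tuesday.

April 1986 begins on a Tuesday, so the first Wednesday is April 2 (1 day later).
April 1986 has 30 days. Adding weeks: 2, 9, 16, 23, 30 — the last one ≤ 30 is the 30th.

1986-04-30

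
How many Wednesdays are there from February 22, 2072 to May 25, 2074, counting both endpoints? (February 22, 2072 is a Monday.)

February 22, 2072 is a Monday; the first Wednesday on or after it is February 24, 2072 (2 days later).
From February 24, 2072 to May 25, 2074: 311 + 365 + 145 = 821 days (rest of 2072, 2073, to May 25, 2074 in 2074).
821 ÷ 7 = 117 full weeks with remainder 2, so 117 more Wednesdays after the first → 118.

118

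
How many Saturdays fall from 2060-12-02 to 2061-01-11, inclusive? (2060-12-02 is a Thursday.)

6

2060-12-02 is a Thursday; the first Saturday on or after it is 2060-12-04 (2 days later).
From 2060-12-04 to 2061-01-11: 27 + 11 = 38 days (rest of December, January).
38 ÷ 7 = 5 full weeks with remainder 3, so 5 more Saturdays after the first → 6.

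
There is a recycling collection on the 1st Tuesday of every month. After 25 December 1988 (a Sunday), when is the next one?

December 1988 starts on a Thursday, so its 1st Tuesday is 6 December 1988 (5 days in).
That is not after 25 December 1988, so look at January 1989.
January 1989 starts on a Sunday, so its 1st Tuesday is 3 January 1989 (2 days in).

3 January 1989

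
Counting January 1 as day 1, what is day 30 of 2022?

30 into January → January 30.

30 January 2022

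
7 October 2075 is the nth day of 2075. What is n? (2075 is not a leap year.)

Days in months before October: 31 + 28 + 31 + 30 + 31 + 30 + 31 + 31 + 30 = 273.
Plus 7 days into October → day 280.

280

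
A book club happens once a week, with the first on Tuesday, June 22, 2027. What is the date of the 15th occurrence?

September 28, 2027

The 15th occurrence is 14 intervals after the first: 14 × 7 = 98 days after June 22, 2027.
June has 30 days — 8 days to the end of June leaves 90.
July has 31 days (59 left).
August has 31 days (28 left).
28 days into September → September 28, 2027.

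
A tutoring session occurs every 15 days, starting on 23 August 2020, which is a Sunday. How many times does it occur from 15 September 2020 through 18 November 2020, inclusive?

Occurrences land 15·i days after 23 August 2020 for i = 0, 1, 2, …
15 September 2020 is 23 days after the start; 23 ÷ 15 = 1 remainder 8; since the remainder is 8, round up to i = 2. First occurrence in the window: #3 on 22 September 2020 (2×15 = 30 days in).
18 November 2020 is 87 days after the start; 87 ÷ 15 = 5 remainder 12. Last occurrence in the window: #6 on 6 November 2020.
Occurrences #3 through #6: 4 in total.

4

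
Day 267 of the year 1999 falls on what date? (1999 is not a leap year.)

January has 31 days (267 − 31 = 236 remain).
February has 28 days (236 − 28 = 208 remain).
March has 31 days (208 − 31 = 177 remain).
April has 30 days (177 − 30 = 147 remain).
May has 31 days (147 − 31 = 116 remain).
June has 30 days (116 − 30 = 86 remain).
July has 31 days (86 − 31 = 55 remain).
August has 31 days (55 − 31 = 24 remain).
24 into September → September 24.

September 24, 1999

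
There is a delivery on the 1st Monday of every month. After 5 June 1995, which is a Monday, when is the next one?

3 July 1995

June 1995 starts on a Thursday, so its 1st Monday is 5 June 1995 (4 days in).
That is not after 5 June 1995, so look at July 1995.
July 1995 starts on a Saturday, so its 1st Monday is 3 July 1995 (2 days in).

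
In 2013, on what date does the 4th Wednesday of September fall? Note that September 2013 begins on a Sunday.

September 2013 begins on a Sunday, so the first Wednesday is September 4 (3 days later).
The 4th Wednesday is 3 weeks later: 4 + 21 = 25.

25 September 2013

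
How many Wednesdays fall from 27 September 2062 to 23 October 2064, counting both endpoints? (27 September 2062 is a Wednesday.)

109

27 September 2062 is a Wednesday; the first Wednesday on or after it is 27 September 2062.
From 27 September 2062 to 23 October 2064: 95 + 365 + 297 = 757 days (rest of 2062, 2063, to 23 October 2064 in 2064).
757 ÷ 7 = 108 full weeks with remainder 1, so 108 more Wednesdays after the first → 109.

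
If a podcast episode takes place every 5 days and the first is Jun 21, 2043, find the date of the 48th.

Feb 11, 2044

The 48th occurrence is 47 intervals after the first: 47 × 5 = 235 days after Jun 21, 2043.
Jun has 30 days — 9 days to the end of Jun leaves 226.
Jul has 31 days (195 left).
Aug has 31 days (164 left).
Sep has 30 days (134 left).
Oct has 31 days (103 left).
Nov has 30 days (73 left).
Dec has 31 days (42 left).
Jan has 31 days (11 left).
11 days into Feb → Feb 11, 2044.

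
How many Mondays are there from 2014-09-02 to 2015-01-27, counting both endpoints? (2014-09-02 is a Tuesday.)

21

2014-09-02 is a Tuesday; the first Monday on or after it is 2014-09-08 (6 days later).
From 2014-09-08 to 2015-01-27: 22 + 31 + 30 + 31 + 27 = 141 days (rest of September, October, November, December, January).
141 ÷ 7 = 20 full weeks with remainder 1, so 20 more Mondays after the first → 21.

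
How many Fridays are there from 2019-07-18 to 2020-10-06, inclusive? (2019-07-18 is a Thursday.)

64

2019-07-18 is a Thursday; the first Friday on or after it is 2019-07-19 (1 day later).
From 2019-07-19 to 2020-10-06: 165 + 280 = 445 days (rest of 2019, to 2020-10-06 in 2020).
445 ÷ 7 = 63 full weeks with remainder 4, so 63 more Fridays after the first → 64.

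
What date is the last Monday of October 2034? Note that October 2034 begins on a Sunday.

October 2034 begins on a Sunday, so the first Monday is October 2 (1 day later).
October 2034 has 31 days. Adding weeks: 2, 9, 16, 23, 30 — the last one ≤ 31 is the 30th.

October 30, 2034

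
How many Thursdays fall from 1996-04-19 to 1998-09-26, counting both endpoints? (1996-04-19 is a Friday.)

127

1996-04-19 is a Friday; the first Thursday on or after it is 1996-04-25 (6 days later).
From 1996-04-25 to 1998-09-26: 250 + 365 + 269 = 884 days (rest of 1996, 1997, to 1998-09-26 in 1998).
884 ÷ 7 = 126 full weeks with remainder 2, so 126 more Thursdays after the first → 127.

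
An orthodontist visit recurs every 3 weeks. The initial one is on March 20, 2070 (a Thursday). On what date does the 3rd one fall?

The 3rd occurrence is 2 intervals after the first: 2 × 21 = 42 days after March 20, 2070.
March has 31 days — 11 days to the end of March leaves 31.
April has 30 days (1 left).
1 day into May → May 1, 2070.

May 1, 2070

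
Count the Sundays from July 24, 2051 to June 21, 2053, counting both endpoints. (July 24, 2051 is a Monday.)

99

July 24, 2051 is a Monday; the first Sunday on or after it is July 30, 2051 (6 days later).
From July 30, 2051 to June 21, 2053: 154 + 366 + 172 = 692 days (rest of 2051, 2052, to June 21, 2053 in 2053).
692 ÷ 7 = 98 full weeks with remainder 6, so 98 more Sundays after the first → 99.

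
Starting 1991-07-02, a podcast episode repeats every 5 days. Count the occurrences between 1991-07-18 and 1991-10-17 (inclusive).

18

Occurrences land 5·i days after 1991-07-02 for i = 0, 1, 2, …
1991-07-18 is 16 days after the start; 16 ÷ 5 = 3 remainder 1; since the remainder is 1, round up to i = 4. First occurrence in the window: #5 on 1991-07-22 (4×5 = 20 days in).
1991-10-17 is 107 days after the start; 107 ÷ 5 = 21 remainder 2. Last occurrence in the window: #22 on 1991-10-15.
Occurrences #5 through #22: 18 in total.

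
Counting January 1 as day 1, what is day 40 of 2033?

January has 31 days (40 − 31 = 9 remain).
9 into February → February 9.

2033-02-09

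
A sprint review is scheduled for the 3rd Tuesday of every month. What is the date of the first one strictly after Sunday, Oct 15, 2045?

Oct 2045 starts on a Sunday; its first Tuesday is the 3rd, so the 3rd Tuesday is the 17th — Oct 17, 2045.
Oct 17, 2045 is after Oct 15, 2045, so that is the next one.

Oct 17, 2045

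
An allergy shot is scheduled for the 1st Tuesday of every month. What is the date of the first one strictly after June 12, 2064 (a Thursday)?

June 2064 starts on a Sunday, so its 1st Tuesday is June 3, 2064 (2 days in).
That is not after June 12, 2064, so look at July 2064.
July 2064 starts on a Tuesday, so its 1st Tuesday is July 1, 2064.

July 1, 2064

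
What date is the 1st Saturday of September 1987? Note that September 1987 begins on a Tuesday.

September 1987 begins on a Tuesday, so the first Saturday is September 5 (4 days later).

1987-09-05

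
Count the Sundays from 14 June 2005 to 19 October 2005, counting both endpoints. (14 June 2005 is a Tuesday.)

18

14 June 2005 is a Tuesday; the first Sunday on or after it is 19 June 2005 (5 days later).
From 19 June 2005 to 19 October 2005: 11 + 31 + 31 + 30 + 19 = 122 days (rest of June, July, August, September, October).
122 ÷ 7 = 17 full weeks with remainder 3, so 17 more Sundays after the first → 18.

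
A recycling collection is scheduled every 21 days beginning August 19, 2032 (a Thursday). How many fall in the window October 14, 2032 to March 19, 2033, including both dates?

8

Occurrences land 21·i days after August 19, 2032 for i = 0, 1, 2, …
October 14, 2032 is 56 days after the start; 56 ÷ 21 = 2 remainder 14; since the remainder is 14, round up to i = 3. First occurrence in the window: #4 on October 21, 2032 (3×21 = 63 days in).
March 19, 2033 is 212 days after the start; 212 ÷ 21 = 10 remainder 2. Last occurrence in the window: #11 on March 17, 2033.
Occurrences #4 through #11: 8 in total.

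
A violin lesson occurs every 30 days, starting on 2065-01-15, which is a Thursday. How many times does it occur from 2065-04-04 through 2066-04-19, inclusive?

Occurrences land 30·i days after 2065-01-15 for i = 0, 1, 2, …
2065-04-04 is 79 days after the start; 79 ÷ 30 = 2 remainder 19; since the remainder is 19, round up to i = 3. First occurrence in the window: #4 on 2065-04-15 (3×30 = 90 days in).
2066-04-19 is 459 days after the start; 459 ÷ 30 = 15 remainder 9. Last occurrence in the window: #16 on 2066-04-10.
Occurrences #4 through #16: 13 in total.

13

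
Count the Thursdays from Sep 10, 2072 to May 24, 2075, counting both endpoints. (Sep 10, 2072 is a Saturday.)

Sep 10, 2072 is a Saturday; the first Thursday on or after it is Sep 15, 2072 (5 days later).
From Sep 15, 2072 to May 24, 2075: 107 + 365 + 365 + 144 = 981 days (rest of 2072, 2073, 2074, to May 24, 2075 in 2075).
981 ÷ 7 = 140 full weeks with remainder 1, so 140 more Thursdays after the first → 141.

141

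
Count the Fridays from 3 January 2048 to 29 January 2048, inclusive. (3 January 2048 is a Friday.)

3 January 2048 is a Friday; the first Friday on or after it is 3 January 2048.
From 3 January 2048 to 29 January 2048 is 29 − 3 = 26 days.
26 ÷ 7 = 3 full weeks with remainder 5, so 3 more Fridays after the first → 4.

4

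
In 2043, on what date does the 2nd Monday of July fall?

The first Monday of July 2043 is July 6.
The 2nd Monday is 1 weeks later: 6 + 7 = 13.

13 July 2043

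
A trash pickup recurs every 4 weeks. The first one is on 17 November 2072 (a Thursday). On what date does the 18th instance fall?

8 March 2074

The 18th occurrence is 17 intervals after the first: 17 × 28 = 476 days after 17 November 2072.
November has 30 days — 13 days to the end of November leaves 463.
From end of November to end of 2072 is 31 days (432 left).
2073 has 365 days (67 left).
January has 31 days (36 left).
February has 28 days (8 left).
8 days into March → 8 March 2074.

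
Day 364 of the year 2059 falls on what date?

December 30, 2059

January has 31 days (364 − 31 = 333 remain).
February has 28 days (333 − 28 = 305 remain).
March has 31 days (305 − 31 = 274 remain).
April has 30 days (274 − 30 = 244 remain).
May has 31 days (244 − 31 = 213 remain).
June has 30 days (213 − 30 = 183 remain).
July has 31 days (183 − 31 = 152 remain).
August has 31 days (152 − 31 = 121 remain).
September has 30 days (121 − 30 = 91 remain).
October has 31 days (91 − 31 = 60 remain).
November has 30 days (60 − 30 = 30 remain).
30 into December → December 30.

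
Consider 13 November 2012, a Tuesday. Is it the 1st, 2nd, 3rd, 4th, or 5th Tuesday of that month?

2nd

Day 13 falls in week ⌈13/7⌉ of the month.
Days 1–7 hold the 1st Tuesday, 8–14 the 2nd, 15–21 the 3rd, 22–28 the 4th, 29–31 the 5th.
13 is in the range for the 2nd.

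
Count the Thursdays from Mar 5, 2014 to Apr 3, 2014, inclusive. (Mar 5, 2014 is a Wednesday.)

5

Mar 5, 2014 is a Wednesday; the first Thursday on or after it is Mar 6, 2014 (1 day later).
From Mar 6, 2014 to Apr 3, 2014: 25 + 3 = 28 days (rest of Mar, Apr).
28 ÷ 7 = 4 full weeks with remainder 0, so 4 more Thursdays after the first → 5.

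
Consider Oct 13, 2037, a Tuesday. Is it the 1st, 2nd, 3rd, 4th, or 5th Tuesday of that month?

2nd

Day 13 falls in week ⌈13/7⌉ of the month.
Days 1–7 hold the 1st Tuesday, 8–14 the 2nd, 15–21 the 3rd, 22–28 the 4th, 29–31 the 5th.
13 is in the range for the 2nd.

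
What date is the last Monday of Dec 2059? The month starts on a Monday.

Dec 29, 2059

Dec 2059 begins on a Monday, so the first Monday is Dec 1.
Dec 2059 has 31 days. Adding weeks: 1, 8, 15, 22, 29 — the last one ≤ 31 is the 29th.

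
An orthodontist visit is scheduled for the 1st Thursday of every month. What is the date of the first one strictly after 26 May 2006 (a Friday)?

May 2006 starts on a Monday, so its 1st Thursday is 4 May 2006 (3 days in).
That is not after 26 May 2006, so look at June 2006.
June 2006 starts on a Thursday, so its 1st Thursday is 1 June 2006.

1 June 2006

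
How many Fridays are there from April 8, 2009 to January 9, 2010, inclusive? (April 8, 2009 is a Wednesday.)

April 8, 2009 is a Wednesday; the first Friday on or after it is April 10, 2009 (2 days later).
From April 10, 2009 to January 9, 2010: 20 + 31 + 30 + 31 + 31 + 30 + 31 + 30 + 31 + 9 = 274 days (rest of April, May, June, July, August, September, October, November, December, January).
274 ÷ 7 = 39 full weeks with remainder 1, so 39 more Fridays after the first → 40.

40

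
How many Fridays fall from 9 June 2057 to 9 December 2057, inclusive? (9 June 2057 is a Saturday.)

26

9 June 2057 is a Saturday; the first Friday on or after it is 15 June 2057 (6 days later).
From 15 June 2057 to 9 December 2057: 15 + 31 + 31 + 30 + 31 + 30 + 9 = 177 days (rest of June, July, August, September, October, November, December).
177 ÷ 7 = 25 full weeks with remainder 2, so 25 more Fridays after the first → 26.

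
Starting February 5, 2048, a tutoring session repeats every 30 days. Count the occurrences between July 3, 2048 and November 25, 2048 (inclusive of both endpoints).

5

Occurrences land 30·i days after February 5, 2048 for i = 0, 1, 2, …
July 3, 2048 is 149 days after the start; 149 ÷ 30 = 4 remainder 29; since the remainder is 29, round up to i = 5. First occurrence in the window: #6 on July 4, 2048 (5×30 = 150 days in).
November 25, 2048 is 294 days after the start; 294 ÷ 30 = 9 remainder 24. Last occurrence in the window: #10 on November 1, 2048.
Occurrences #6 through #10: 5 in total.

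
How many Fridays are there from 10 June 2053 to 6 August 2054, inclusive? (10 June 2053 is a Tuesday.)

60

10 June 2053 is a Tuesday; the first Friday on or after it is 13 June 2053 (3 days later).
From 13 June 2053 to 6 August 2054: 201 + 218 = 419 days (rest of 2053, to 6 August 2054 in 2054).
419 ÷ 7 = 59 full weeks with remainder 6, so 59 more Fridays after the first → 60.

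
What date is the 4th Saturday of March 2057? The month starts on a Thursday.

March 2057 begins on a Thursday, so the first Saturday is March 3 (2 days later).
The 4th Saturday is 3 weeks later: 3 + 21 = 24.

March 24, 2057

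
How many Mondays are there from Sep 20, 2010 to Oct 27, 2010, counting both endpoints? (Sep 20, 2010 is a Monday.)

6

Sep 20, 2010 is a Monday; the first Monday on or after it is Sep 20, 2010.
From Sep 20, 2010 to Oct 27, 2010: 10 + 27 = 37 days (rest of Sep, Oct).
37 ÷ 7 = 5 full weeks with remainder 2, so 5 more Mondays after the first → 6.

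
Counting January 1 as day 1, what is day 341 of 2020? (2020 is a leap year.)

2020-12-06

January has 31 days (341 − 31 = 310 remain).
February has 29 days (310 − 29 = 281 remain).
March has 31 days (281 − 31 = 250 remain).
April has 30 days (250 − 30 = 220 remain).
May has 31 days (220 − 31 = 189 remain).
June has 30 days (189 − 30 = 159 remain).
July has 31 days (159 − 31 = 128 remain).
August has 31 days (128 − 31 = 97 remain).
September has 30 days (97 − 30 = 67 remain).
October has 31 days (67 − 31 = 36 remain).
November has 30 days (36 − 30 = 6 remain).
6 into December → December 6.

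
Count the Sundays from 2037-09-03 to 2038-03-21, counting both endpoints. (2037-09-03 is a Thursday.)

2037-09-03 is a Thursday; the first Sunday on or after it is 2037-09-06 (3 days later).
From 2037-09-06 to 2038-03-21: 24 + 31 + 30 + 31 + 31 + 28 + 21 = 196 days (rest of September, October, November, December, January, February, March).
196 ÷ 7 = 28 full weeks with remainder 0, so 28 more Sundays after the first → 29.

29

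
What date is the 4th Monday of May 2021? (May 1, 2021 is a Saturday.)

May 2021 begins on a Saturday, so the first Monday is May 3 (2 days later).
The 4th Monday is 3 weeks later: 3 + 21 = 24.

May 24, 2021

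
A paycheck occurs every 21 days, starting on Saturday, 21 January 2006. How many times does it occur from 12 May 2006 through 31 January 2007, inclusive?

12

Occurrences land 21·i days after 21 January 2006 for i = 0, 1, 2, …
12 May 2006 is 111 days after the start; 111 ÷ 21 = 5 remainder 6; since the remainder is 6, round up to i = 6. First occurrence in the window: #7 on 27 May 2006 (6×21 = 126 days in).
31 January 2007 is 375 days after the start; 375 ÷ 21 = 17 remainder 18. Last occurrence in the window: #18 on 13 January 2007.
Occurrences #7 through #18: 12 in total.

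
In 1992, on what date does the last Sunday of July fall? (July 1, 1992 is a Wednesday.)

July 1992 begins on a Wednesday, so the first Sunday is July 5 (4 days later).
July 1992 has 31 days. Adding weeks: 5, 12, 19, 26 — the last one ≤ 31 is the 26th.

26 July 1992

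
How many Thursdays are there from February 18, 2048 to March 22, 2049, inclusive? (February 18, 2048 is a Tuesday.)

February 18, 2048 is a Tuesday; the first Thursday on or after it is February 20, 2048 (2 days later).
From February 20, 2048 to March 22, 2049: 315 + 81 = 396 days (rest of 2048, to March 22, 2049 in 2049).
396 ÷ 7 = 56 full weeks with remainder 4, so 56 more Thursdays after the first → 57.

57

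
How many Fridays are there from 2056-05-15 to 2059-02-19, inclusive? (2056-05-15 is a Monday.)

2056-05-15 is a Monday; the first Friday on or after it is 2056-05-19 (4 days later).
From 2056-05-19 to 2059-02-19: 226 + 365 + 365 + 50 = 1006 days (rest of 2056, 2057, 2058, to 2059-02-19 in 2059).
1006 ÷ 7 = 143 full weeks with remainder 5, so 143 more Fridays after the first → 144.

144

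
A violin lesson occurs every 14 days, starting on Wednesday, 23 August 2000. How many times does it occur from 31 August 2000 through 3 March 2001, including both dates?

Occurrences land 14·i days after 23 August 2000 for i = 0, 1, 2, …
31 August 2000 is 8 days after the start; 8 ÷ 14 = 0 remainder 8; since the remainder is 8, round up to i = 1. First occurrence in the window: #2 on 6 September 2000 (1×14 = 14 days in).
3 March 2001 is 192 days after the start; 192 ÷ 14 = 13 remainder 10. Last occurrence in the window: #14 on 21 February 2001.
Occurrences #2 through #14: 13 in total.

13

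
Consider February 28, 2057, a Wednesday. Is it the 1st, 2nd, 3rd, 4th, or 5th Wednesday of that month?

4th

Day 28 falls in week ⌈28/7⌉ of the month.
Days 1–7 hold the 1st Wednesday, 8–14 the 2nd, 15–21 the 3rd, 22–28 the 4th, 29–31 the 5th.
28 is in the range for the 4th.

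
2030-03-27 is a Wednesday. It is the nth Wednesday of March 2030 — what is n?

4th

Day 27 falls in week ⌈27/7⌉ of the month.
Days 1–7 hold the 1st Wednesday, 8–14 the 2nd, 15–21 the 3rd, 22–28 the 4th, 29–31 the 5th.
27 is in the range for the 4th.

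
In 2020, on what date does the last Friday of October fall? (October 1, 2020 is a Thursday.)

October 2020 begins on a Thursday, so the first Friday is October 2 (1 day later).
October 2020 has 31 days. Adding weeks: 2, 9, 16, 23, 30 — the last one ≤ 31 is the 30th.

October 30, 2020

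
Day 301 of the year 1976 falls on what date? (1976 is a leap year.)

1976-10-27

January has 31 days (301 − 31 = 270 remain).
February has 29 days (270 − 29 = 241 remain).
March has 31 days (241 − 31 = 210 remain).
April has 30 days (210 − 30 = 180 remain).
May has 31 days (180 − 31 = 149 remain).
June has 30 days (149 − 30 = 119 remain).
July has 31 days (119 − 31 = 88 remain).
August has 31 days (88 − 31 = 57 remain).
September has 30 days (57 − 30 = 27 remain).
27 into October → October 27.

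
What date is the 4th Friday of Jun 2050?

Jun 2050 begins on a Wednesday, so the first Friday is Jun 3 (2 days later).
The 4th Friday is 3 weeks later: 3 + 21 = 24.

Jun 24, 2050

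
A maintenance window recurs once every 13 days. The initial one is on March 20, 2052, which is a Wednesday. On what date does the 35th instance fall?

June 5, 2053

The 35th occurrence is 34 intervals after the first: 34 × 13 = 442 days after March 20, 2052.
March has 31 days — 11 days to the end of March leaves 431.
From end of March to end of 2052 is 275 days (156 left).
January has 31 days (125 left).
February has 28 days (97 left).
March has 31 days (66 left).
April has 30 days (36 left).
May has 31 days (5 left).
5 days into June → June 5, 2053.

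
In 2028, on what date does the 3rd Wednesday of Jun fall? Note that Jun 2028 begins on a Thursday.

Jun 2028 begins on a Thursday, so the first Wednesday is Jun 7 (6 days later).
The 3rd Wednesday is 2 weeks later: 7 + 14 = 21.

Jun 21, 2028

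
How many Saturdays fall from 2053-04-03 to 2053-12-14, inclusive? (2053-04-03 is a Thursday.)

37

2053-04-03 is a Thursday; the first Saturday on or after it is 2053-04-05 (2 days later).
From 2053-04-05 to 2053-12-14: 25 + 31 + 30 + 31 + 31 + 30 + 31 + 30 + 14 = 253 days (rest of April, May, June, July, August, September, October, November, December).
253 ÷ 7 = 36 full weeks with remainder 1, so 36 more Saturdays after the first → 37.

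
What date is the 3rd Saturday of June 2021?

19 June 2021

June 2021 begins on a Tuesday, so the first Saturday is June 5 (4 days later).
The 3rd Saturday is 2 weeks later: 5 + 14 = 19.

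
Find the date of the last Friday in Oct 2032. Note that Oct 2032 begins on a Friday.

Oct 2032 begins on a Friday, so the first Friday is Oct 1.
Oct 2032 has 31 days. Adding weeks: 1, 8, 15, 22, 29 — the last one ≤ 31 is the 29th.

Oct 29, 2032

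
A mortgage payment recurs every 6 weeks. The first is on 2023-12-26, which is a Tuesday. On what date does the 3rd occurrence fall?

2024-03-19

The 3rd occurrence is 2 intervals after the first: 2 × 42 = 84 days after 2023-12-26.
December has 31 days — 5 days to the end of December leaves 79.
January has 31 days (48 left).
February has 29 days (19 left).
19 days into March → 2024-03-19.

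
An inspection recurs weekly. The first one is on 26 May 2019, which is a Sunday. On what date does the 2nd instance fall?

2 June 2019

The 2nd occurrence is 1 interval after the first: 1 × 7 = 7 days after 26 May 2019.
May has 31 days — 5 days to the end of May leaves 2.
2 days into June → 2 June 2019.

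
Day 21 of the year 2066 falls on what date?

2066-01-21

21 into January → January 21.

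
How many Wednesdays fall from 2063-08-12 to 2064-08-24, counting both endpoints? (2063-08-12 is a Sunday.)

54

2063-08-12 is a Sunday; the first Wednesday on or after it is 2063-08-15 (3 days later).
From 2063-08-15 to 2064-08-24: 138 + 237 = 375 days (rest of 2063, to 2064-08-24 in 2064).
375 ÷ 7 = 53 full weeks with remainder 4, so 53 more Wednesdays after the first → 54.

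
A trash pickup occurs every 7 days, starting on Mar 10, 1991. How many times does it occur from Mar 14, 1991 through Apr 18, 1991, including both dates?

Occurrences land 7·i days after Mar 10, 1991 for i = 0, 1, 2, …
Mar 14, 1991 is 4 days after the start; 4 ÷ 7 = 0 remainder 4; since the remainder is 4, round up to i = 1. First occurrence in the window: #2 on Mar 17, 1991 (1×7 = 7 days in).
Apr 18, 1991 is 39 days after the start; 39 ÷ 7 = 5 remainder 4. Last occurrence in the window: #6 on Apr 14, 1991.
Occurrences #2 through #6: 5 in total.

5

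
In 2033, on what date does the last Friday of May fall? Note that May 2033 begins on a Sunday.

May 2033 begins on a Sunday, so the first Friday is May 6 (5 days later).
May 2033 has 31 days. Adding weeks: 6, 13, 20, 27 — the last one ≤ 31 is the 27th.

27 May 2033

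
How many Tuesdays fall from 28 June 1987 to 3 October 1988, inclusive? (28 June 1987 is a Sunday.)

28 June 1987 is a Sunday; the first Tuesday on or after it is 30 June 1987 (2 days later).
From 30 June 1987 to 3 October 1988: 184 + 277 = 461 days (rest of 1987, to 3 October 1988 in 1988).
461 ÷ 7 = 65 full weeks with remainder 6, so 65 more Tuesdays after the first → 66.

66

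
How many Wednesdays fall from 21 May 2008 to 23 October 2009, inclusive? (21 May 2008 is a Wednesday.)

75

21 May 2008 is a Wednesday; the first Wednesday on or after it is 21 May 2008.
From 21 May 2008 to 23 October 2009: 224 + 296 = 520 days (rest of 2008, to 23 October 2009 in 2009).
520 ÷ 7 = 74 full weeks with remainder 2, so 74 more Wednesdays after the first → 75.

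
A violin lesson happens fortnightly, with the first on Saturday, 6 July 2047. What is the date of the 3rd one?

3 August 2047

The 3rd occurrence is 2 intervals after the first: 2 × 14 = 28 days after 6 July 2047.
July has 31 days — 25 days to the end of July leaves 3.
3 days into August → 3 August 2047.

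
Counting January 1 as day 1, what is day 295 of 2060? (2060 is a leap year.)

21 October 2060

January has 31 days (295 − 31 = 264 remain).
February has 29 days (264 − 29 = 235 remain).
March has 31 days (235 − 31 = 204 remain).
April has 30 days (204 − 30 = 174 remain).
May has 31 days (174 − 31 = 143 remain).
June has 30 days (143 − 30 = 113 remain).
July has 31 days (113 − 31 = 82 remain).
August has 31 days (82 − 31 = 51 remain).
September has 30 days (51 − 30 = 21 remain).
21 into October → October 21.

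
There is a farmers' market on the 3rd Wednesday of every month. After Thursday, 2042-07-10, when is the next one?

2042-07-16

July 2042 starts on a Tuesday; its first Wednesday is the 2nd, so the 3rd Wednesday is the 16th — 2042-07-16.
2042-07-16 is after 2042-07-10, so that is the next one.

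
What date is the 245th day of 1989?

January has 31 days (245 − 31 = 214 remain).
February has 28 days (214 − 28 = 186 remain).
March has 31 days (186 − 31 = 155 remain).
April has 30 days (155 − 30 = 125 remain).
May has 31 days (125 − 31 = 94 remain).
June has 30 days (94 − 30 = 64 remain).
July has 31 days (64 − 31 = 33 remain).
August has 31 days (33 − 31 = 2 remain).
2 into September → September 2.

2 September 1989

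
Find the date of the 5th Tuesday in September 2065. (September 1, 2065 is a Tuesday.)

September 2065 begins on a Tuesday, so the first Tuesday is September 1.
The 5th Tuesday is 4 weeks later: 1 + 28 = 29.

2065-09-29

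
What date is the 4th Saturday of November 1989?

November 1989 begins on a Wednesday, so the first Saturday is November 4 (3 days later).
The 4th Saturday is 3 weeks later: 4 + 21 = 25.

1989-11-25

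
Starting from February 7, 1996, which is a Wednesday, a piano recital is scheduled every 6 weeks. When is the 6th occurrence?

September 4, 1996

The 6th occurrence is 5 intervals after the first: 5 × 42 = 210 days after February 7, 1996.
February has 29 days — 22 days to the end of February leaves 188.
March has 31 days (157 left).
April has 30 days (127 left).
May has 31 days (96 left).
June has 30 days (66 left).
July has 31 days (35 left).
August has 31 days (4 left).
4 days into September → September 4, 1996.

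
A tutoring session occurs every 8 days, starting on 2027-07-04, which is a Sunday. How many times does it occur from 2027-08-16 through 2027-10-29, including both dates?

9

Occurrences land 8·i days after 2027-07-04 for i = 0, 1, 2, …
2027-08-16 is 43 days after the start; 43 ÷ 8 = 5 remainder 3; since the remainder is 3, round up to i = 6. First occurrence in the window: #7 on 2027-08-21 (6×8 = 48 days in).
2027-10-29 is 117 days after the start; 117 ÷ 8 = 14 remainder 5. Last occurrence in the window: #15 on 2027-10-24.
Occurrences #7 through #15: 9 in total.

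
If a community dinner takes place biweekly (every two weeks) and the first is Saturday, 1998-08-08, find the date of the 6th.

The 6th occurrence is 5 intervals after the first: 5 × 14 = 70 days after 1998-08-08.
August has 31 days — 23 days to the end of August leaves 47.
September has 30 days (17 left).
17 days into October → 1998-10-17.

1998-10-17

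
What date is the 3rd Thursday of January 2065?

January 15, 2065

The first Thursday of January 2065 is January 1.
The 3rd Thursday is 2 weeks later: 1 + 14 = 15.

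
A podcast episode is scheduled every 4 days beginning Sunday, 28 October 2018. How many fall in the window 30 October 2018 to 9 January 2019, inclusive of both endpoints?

Occurrences land 4·i days after 28 October 2018 for i = 0, 1, 2, …
30 October 2018 is 2 days after the start; 2 ÷ 4 = 0 remainder 2; since the remainder is 2, round up to i = 1. First occurrence in the window: #2 on 1 November 2018 (1×4 = 4 days in).
9 January 2019 is 73 days after the start; 73 ÷ 4 = 18 remainder 1. Last occurrence in the window: #19 on 8 January 2019.
Occurrences #2 through #19: 18 in total.

18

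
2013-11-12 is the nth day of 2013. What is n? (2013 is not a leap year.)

Days in months before November: 31 + 28 + 31 + 30 + 31 + 30 + 31 + 31 + 30 + 31 = 304.
Plus 12 days into November → day 316.

316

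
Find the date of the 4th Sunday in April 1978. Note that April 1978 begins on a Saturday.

April 1978 begins on a Saturday, so the first Sunday is April 2 (1 day later).
The 4th Sunday is 3 weeks later: 2 + 21 = 23.

23 April 1978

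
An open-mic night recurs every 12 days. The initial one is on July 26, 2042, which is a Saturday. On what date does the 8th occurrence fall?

October 18, 2042

The 8th occurrence is 7 intervals after the first: 7 × 12 = 84 days after July 26, 2042.
July has 31 days — 5 days to the end of July leaves 79.
August has 31 days (48 left).
September has 30 days (18 left).
18 days into October → October 18, 2042.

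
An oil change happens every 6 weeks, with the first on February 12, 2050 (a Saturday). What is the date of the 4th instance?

June 18, 2050

The 4th occurrence is 3 intervals after the first: 3 × 42 = 126 days after February 12, 2050.
February has 28 days — 16 days to the end of February leaves 110.
March has 31 days (79 left).
April has 30 days (49 left).
May has 31 days (18 left).
18 days into June → June 18, 2050.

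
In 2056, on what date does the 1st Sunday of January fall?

January 2056 begins on a Saturday, so the first Sunday is January 2 (1 day later).

2056-01-02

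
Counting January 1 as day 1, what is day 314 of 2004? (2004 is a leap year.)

January has 31 days (314 − 31 = 283 remain).
February has 29 days (283 − 29 = 254 remain).
March has 31 days (254 − 31 = 223 remain).
April has 30 days (223 − 30 = 193 remain).
May has 31 days (193 − 31 = 162 remain).
June has 30 days (162 − 30 = 132 remain).
July has 31 days (132 − 31 = 101 remain).
August has 31 days (101 − 31 = 70 remain).
September has 30 days (70 − 30 = 40 remain).
October has 31 days (40 − 31 = 9 remain).
9 into November → November 9.

9 November 2004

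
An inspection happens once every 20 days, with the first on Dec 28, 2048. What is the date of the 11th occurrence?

The 11th occurrence is 10 intervals after the first: 10 × 20 = 200 days after Dec 28, 2048.
Dec has 31 days — 3 days to the end of Dec leaves 197.
Jan has 31 days (166 left).
Feb has 28 days (138 left).
Mar has 31 days (107 left).
Apr has 30 days (77 left).
May has 31 days (46 left).
Jun has 30 days (16 left).
16 days into Jul → Jul 16, 2049.

Jul 16, 2049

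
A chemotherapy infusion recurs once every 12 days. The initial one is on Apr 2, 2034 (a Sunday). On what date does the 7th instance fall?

Jun 13, 2034

The 7th occurrence is 6 intervals after the first: 6 × 12 = 72 days after Apr 2, 2034.
Apr has 30 days — 28 days to the end of Apr leaves 44.
May has 31 days (13 left).
13 days into Jun → Jun 13, 2034.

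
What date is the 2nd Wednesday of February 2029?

February 2029 begins on a Thursday, so the first Wednesday is February 7 (6 days later).
The 2nd Wednesday is 1 weeks later: 7 + 7 = 14.

February 14, 2029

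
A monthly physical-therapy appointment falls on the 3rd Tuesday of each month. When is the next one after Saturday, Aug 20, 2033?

Aug 2033 starts on a Monday; its first Tuesday is the 2nd, so the 3rd Tuesday is the 16th — Aug 16, 2033.
That is not after Aug 20, 2033, so look at Sep 2033.
Sep 2033 starts on a Thursday; its first Tuesday is the 6th, so the 3rd Tuesday is the 20th — Sep 20, 2033.

Sep 20, 2033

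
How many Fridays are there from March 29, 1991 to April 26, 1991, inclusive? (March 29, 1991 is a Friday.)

March 29, 1991 is a Friday; the first Friday on or after it is March 29, 1991.
From March 29, 1991 to April 26, 1991: 2 + 26 = 28 days (rest of March, April).
28 ÷ 7 = 4 full weeks with remainder 0, so 4 more Fridays after the first → 5.

5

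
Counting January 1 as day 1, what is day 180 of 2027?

Jan has 31 days (180 − 31 = 149 remain).
Feb has 28 days (149 − 28 = 121 remain).
Mar has 31 days (121 − 31 = 90 remain).
Apr has 30 days (90 − 30 = 60 remain).
May has 31 days (60 − 31 = 29 remain).
29 into Jun → Jun 29.

Jun 29, 2027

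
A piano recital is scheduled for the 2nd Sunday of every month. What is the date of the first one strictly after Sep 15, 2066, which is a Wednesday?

Sep 2066 starts on a Wednesday; its first Sunday is the 5th, so the 2nd Sunday is the 12th — Sep 12, 2066.
That is not after Sep 15, 2066, so look at Oct 2066.
Oct 2066 starts on a Friday; its first Sunday is the 3rd, so the 2nd Sunday is the 10th — Oct 10, 2066.

Oct 10, 2066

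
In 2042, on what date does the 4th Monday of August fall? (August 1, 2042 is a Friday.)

August 25, 2042

August 2042 begins on a Friday, so the first Monday is August 4 (3 days later).
The 4th Monday is 3 weeks later: 4 + 21 = 25.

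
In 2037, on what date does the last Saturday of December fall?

December 2037 begins on a Tuesday, so the first Saturday is December 5 (4 days later).
December 2037 has 31 days. Adding weeks: 5, 12, 19, 26 — the last one ≤ 31 is the 26th.

26 December 2037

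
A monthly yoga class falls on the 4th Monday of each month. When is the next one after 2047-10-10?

October 2047 starts on a Tuesday; its first Monday is the 7th, so the 4th Monday is the 28th — 2047-10-28.
2047-10-28 is after 2047-10-10, so that is the next one.

2047-10-28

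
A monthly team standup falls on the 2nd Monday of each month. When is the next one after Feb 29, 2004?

Feb 2004 starts on a Sunday; its first Monday is the 2nd, so the 2nd Monday is the 9th — Feb 9, 2004.
That is not after Feb 29, 2004, so look at Mar 2004.
Mar 2004 starts on a Monday; its first Monday is the 1st, so the 2nd Monday is the 8th — Mar 8, 2004.

Mar 8, 2004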